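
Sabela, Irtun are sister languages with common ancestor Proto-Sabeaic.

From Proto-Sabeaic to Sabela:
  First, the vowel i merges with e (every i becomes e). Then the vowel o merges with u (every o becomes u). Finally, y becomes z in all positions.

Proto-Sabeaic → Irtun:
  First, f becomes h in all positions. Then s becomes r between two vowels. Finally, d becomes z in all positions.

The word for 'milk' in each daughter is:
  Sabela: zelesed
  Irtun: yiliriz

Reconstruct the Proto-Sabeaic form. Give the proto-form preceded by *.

*yilisid

Position 6: Sabela has e, Irtun has i. Irtun preserves i here (none of its changes turn any other segment into i), so the proto-segment is *i.
Position 5: Sabela has s, Irtun has r. Sabela preserves s here (none of its changes turn any other segment into s), so the proto-segment is *s.
Verify the candidate proto-form against each daughter:
Sabela: *yilisid
  yilisid → yelesed   [vowel merger]
  yelesed (rule 2 does not apply)
  yelesed → zelesed   [unconditioned shift]
  giving Sabela zelesed.
Irtun: start from *yilisid.
  rule 1: no change — yilisid
  rule 2 (rhotacism): yilisid → yilirid
  rule 3 (unconditioned shift): yilirid → yiliriz
  ⇒ Irtun yiliriz
Only *yilisid yields all of Sabela zelesed, Irtun yiliriz.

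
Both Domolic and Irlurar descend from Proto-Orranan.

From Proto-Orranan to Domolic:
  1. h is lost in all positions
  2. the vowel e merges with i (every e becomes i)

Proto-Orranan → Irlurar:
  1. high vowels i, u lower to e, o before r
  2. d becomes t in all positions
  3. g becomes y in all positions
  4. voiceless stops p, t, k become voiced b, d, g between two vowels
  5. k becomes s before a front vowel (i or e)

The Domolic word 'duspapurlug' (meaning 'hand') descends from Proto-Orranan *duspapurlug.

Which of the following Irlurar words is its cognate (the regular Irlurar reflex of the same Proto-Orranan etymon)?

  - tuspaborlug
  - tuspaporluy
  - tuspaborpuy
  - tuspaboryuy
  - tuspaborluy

tuspaborluy

Irlurar: start from *duspapurlug.
  rule 1 (pre-rhotic lowering): duspapurlug → duspaporlug
  rule 2 (unconditioned shift): duspaporlug → tuspaporlug
  rule 3 (unconditioned shift): tuspaporlug → tuspaporluy
  rule 4 (intervocalic voicing): tuspaporluy → tuspaborluy
  rule 5: no change — tuspaborluy
  ⇒ Irlurar tuspaborluy
The other candidates each miss or misapply at least one Irlurar change.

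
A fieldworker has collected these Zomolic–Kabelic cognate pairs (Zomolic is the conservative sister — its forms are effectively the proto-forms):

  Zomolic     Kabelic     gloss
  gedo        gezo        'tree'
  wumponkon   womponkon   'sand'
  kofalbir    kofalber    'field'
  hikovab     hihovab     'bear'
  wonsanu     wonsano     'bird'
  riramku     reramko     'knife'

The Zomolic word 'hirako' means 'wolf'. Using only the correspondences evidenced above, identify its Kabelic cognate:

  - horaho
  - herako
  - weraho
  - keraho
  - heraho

heraho

kofalbir ~ kofalber, riramku ~ reramko — Zomolic i corresponds to Kabelic e after a consonant, before r.
hikovab ~ hihovab — Zomolic k corresponds to Kabelic h between vowels (before a back vowel).
Applying these to Zomolic 'hirako':
  hirako → herako   (i→e after a consonant, before r)
  herako → heraho   (k→h between vowels (before a back vowel))
So the Kabelic cognate is 'heraho'.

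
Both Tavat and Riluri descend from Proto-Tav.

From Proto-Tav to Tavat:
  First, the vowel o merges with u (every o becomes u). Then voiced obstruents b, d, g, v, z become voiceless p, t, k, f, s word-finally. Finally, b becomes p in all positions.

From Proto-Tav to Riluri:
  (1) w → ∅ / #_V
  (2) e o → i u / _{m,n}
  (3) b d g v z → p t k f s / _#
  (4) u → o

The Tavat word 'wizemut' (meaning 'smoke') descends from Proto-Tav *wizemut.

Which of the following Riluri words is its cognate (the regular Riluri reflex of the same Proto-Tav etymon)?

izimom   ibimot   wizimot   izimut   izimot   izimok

izimot

Riluri: *wizemut
  wizemut → izemut   [glide loss]
  izemut → izimut   [pre-nasal raising]
  izimut (rule 3 does not apply)
  izimut → izimot   [vowel merger]
  giving Riluri izimot.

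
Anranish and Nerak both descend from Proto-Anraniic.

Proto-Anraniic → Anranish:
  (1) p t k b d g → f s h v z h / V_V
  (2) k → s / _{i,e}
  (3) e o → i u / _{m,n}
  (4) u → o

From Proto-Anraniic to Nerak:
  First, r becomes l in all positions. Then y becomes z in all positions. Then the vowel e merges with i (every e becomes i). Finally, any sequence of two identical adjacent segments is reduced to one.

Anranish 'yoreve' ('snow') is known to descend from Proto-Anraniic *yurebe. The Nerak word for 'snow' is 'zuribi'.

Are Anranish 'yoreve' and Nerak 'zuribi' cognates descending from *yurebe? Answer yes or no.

no

Derive the expected Nerak reflex of *yurebe:
Nerak: *yurebe > yulebe > zulebe > zulibi  (by unconditioned shift, unconditioned shift, vowel merger)
The regular Nerak reflex would be 'zulibi', but the attested form is 'zuribi'. The correspondence is irregular, so they are not cognates (the Nerak form has a different source).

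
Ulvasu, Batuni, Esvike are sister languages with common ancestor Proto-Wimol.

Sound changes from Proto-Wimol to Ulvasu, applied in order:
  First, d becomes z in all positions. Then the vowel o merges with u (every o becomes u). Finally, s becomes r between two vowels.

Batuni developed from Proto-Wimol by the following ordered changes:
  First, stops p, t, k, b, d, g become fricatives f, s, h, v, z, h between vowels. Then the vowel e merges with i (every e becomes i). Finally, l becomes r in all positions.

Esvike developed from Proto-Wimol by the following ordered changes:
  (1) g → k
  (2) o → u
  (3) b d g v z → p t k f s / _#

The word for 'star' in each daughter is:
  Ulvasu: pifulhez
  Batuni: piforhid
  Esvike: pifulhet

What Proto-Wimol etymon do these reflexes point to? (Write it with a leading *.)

Position 7: Ulvasu has e, Batuni has i, Esvike has e. Ulvasu preserves e here (none of its changes turn any other segment into e), so the proto-segment is *e.
Position 8: Ulvasu has z, Batuni has d, Esvike has t. Batuni preserves d here (none of its changes turn any other segment into d), so the proto-segment is *d.
This points to *pifolhed. Verify forward in each daughter:
Ulvasu: start from *pifolhed.
  rule 1 (unconditioned shift): pifolhed → pifolhez
  rule 2 (vowel merger): pifolhez → pifulhez
  rule 3: no change — pifulhez
  ⇒ Ulvasu pifulhez
Batuni: *pifolhed > pifolhid > piforhid  (by vowel merger, unconditioned shift)
Esvike: *pifolhed
  pifolhed (rule 1 does not apply)
  pifolhed → pifulhed   [vowel merger]
  pifulhed → pifulhet   [final devoicing]
  giving Esvike pifulhet.
Only *pifolhed yields all of Ulvasu pifulhez, Batuni piforhid, Esvike pifulhet.

*pifolhed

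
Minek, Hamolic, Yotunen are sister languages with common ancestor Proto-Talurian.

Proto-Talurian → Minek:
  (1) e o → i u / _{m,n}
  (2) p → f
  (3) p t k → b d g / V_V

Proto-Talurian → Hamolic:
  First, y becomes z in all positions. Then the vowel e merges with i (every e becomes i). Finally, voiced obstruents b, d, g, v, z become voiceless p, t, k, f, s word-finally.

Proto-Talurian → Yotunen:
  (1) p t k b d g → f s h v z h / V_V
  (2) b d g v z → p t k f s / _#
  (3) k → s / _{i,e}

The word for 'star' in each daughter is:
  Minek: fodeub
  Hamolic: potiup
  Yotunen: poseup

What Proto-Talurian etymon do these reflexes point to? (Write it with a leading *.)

Position 1: Minek has f, Hamolic has p, Yotunen has p. Taking the neighbouring segments as reconstructed: Minek f could go back to *p or *f; Hamolic p can only go back to *p; Yotunen p can only go back to *p — the one source consistent with every daughter is *p.
Position 3: Minek has d, Hamolic has t, Yotunen has s. Taking the neighbouring segments as reconstructed: Minek d could go back to *t or *d; Hamolic t can only go back to *t; Yotunen s could go back to *t or *s — the one source consistent with every daughter is *t.
Position 4: Minek has e, Hamolic has i, Yotunen has e. Minek preserves e here (none of its changes turn any other segment into e), so the proto-segment is *e.
Verify the candidate proto-form against each daughter:
Minek: *poteub
  poteub (rule 1 does not apply)
  poteub → foteub   [unconditioned shift]
  foteub → fodeub   [intervocalic voicing]
  giving Minek fodeub.
Hamolic: *poteub
  poteub (rule 1 does not apply)
  poteub → potiub   [vowel merger]
  potiub → potiup   [final devoicing]
  giving Hamolic potiup.
Yotunen: start from *poteub.
  rule 1 (intervocalic lenition): poteub → poseub
  rule 2 (final devoicing): poseub → poseup
  rule 3: no change — poseup
  ⇒ Yotunen poseup
No other proto-form is consistent with every reflex, so the reconstruction is *poteub.

*poteub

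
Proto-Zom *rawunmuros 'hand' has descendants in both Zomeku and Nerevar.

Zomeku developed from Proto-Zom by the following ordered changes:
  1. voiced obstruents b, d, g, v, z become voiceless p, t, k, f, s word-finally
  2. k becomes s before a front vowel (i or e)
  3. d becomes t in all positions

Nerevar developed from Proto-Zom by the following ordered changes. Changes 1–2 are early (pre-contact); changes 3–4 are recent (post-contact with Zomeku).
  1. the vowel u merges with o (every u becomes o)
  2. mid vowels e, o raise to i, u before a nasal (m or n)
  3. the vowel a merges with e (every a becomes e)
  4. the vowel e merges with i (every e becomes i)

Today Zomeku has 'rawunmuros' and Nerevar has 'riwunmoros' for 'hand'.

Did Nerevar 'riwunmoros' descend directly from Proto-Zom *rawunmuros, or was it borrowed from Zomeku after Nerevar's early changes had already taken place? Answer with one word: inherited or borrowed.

If inherited, *rawunmuros would pass through all of Nerevar's changes:
Nerevar: start from *rawunmuros.
  rule 1 (vowel merger): rawunmuros → rawonmoros
  rule 2 (pre-nasal raising): rawonmoros → rawunmoros
  rule 3 (vowel merger): rawunmoros → rewunmoros
  rule 4 (vowel merger): rewunmoros → riwunmoros
  ⇒ Nerevar riwunmoros
If borrowed from Zomeku 'rawunmuros' after the early changes, it would undergo only the recent ones:
  rule 3 (vowel merger): rawunmuros → rewunmuros
  rule 4 (vowel merger): rewunmuros → riwunmuros
  ⇒ as a loan: riwunmuros
Nerevar 'riwunmoros' matches the inherited outcome exactly, so it is an inherited cognate, not a loan.

inherited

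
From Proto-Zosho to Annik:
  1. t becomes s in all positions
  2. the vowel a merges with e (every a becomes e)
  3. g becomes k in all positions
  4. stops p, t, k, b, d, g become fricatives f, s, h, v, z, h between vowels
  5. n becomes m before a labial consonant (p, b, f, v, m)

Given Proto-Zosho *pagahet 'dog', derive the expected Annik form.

pehehes

Annik: start from *pagahet.
  rule 1 (unconditioned shift): pagahet → pagahes
  rule 2 (vowel merger): pagahes → pegehes
  rule 3 (unconditioned shift): pegehes → pekehes
  rule 4 (intervocalic lenition): pekehes → pehehes
  rule 5: no change — pehehes
  ⇒ Annik pehehes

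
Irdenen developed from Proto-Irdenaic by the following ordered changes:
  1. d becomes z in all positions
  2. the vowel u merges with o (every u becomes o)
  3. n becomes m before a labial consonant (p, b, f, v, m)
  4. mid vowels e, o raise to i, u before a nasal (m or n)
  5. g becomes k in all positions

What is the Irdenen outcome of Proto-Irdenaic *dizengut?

Irdenen: start from *dizengut.
  rule 1 (unconditioned shift): dizengut → zizengut
  rule 2 (vowel merger): zizengut → zizengot
  rule 3: no change — zizengot
  rule 4 (pre-nasal raising): zizengot → zizingot
  rule 5 (unconditioned shift): zizingot → zizinkot
  ⇒ Irdenen zizinkot

zizinkot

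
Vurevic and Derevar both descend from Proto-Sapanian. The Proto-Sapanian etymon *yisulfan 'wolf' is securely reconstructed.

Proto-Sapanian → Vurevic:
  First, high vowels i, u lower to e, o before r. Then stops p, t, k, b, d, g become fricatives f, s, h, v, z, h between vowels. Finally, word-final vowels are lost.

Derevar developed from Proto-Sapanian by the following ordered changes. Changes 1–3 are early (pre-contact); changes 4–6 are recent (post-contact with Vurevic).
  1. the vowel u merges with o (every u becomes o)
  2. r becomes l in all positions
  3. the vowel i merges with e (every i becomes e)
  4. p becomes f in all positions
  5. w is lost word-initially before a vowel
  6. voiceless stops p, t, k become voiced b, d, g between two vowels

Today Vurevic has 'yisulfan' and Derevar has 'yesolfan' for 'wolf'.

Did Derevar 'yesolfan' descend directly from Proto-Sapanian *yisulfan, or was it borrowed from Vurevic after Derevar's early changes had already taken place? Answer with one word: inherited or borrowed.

inherited

If inherited, *yisulfan would pass through all of Derevar's changes:
Derevar: *yisulfan > yisolfan > yesolfan  (by vowel merger, vowel merger)
If borrowed from Vurevic 'yisulfan' after the early changes, it would undergo only the recent ones:
  rule 4 (unconditioned shift): no change (yisulfan)
  rule 5 (glide loss): no change (yisulfan)
  rule 6 (intervocalic voicing): no change (yisulfan)
  ⇒ as a loan: yisulfan
Derevar 'yesolfan' matches the inherited outcome exactly, so it is an inherited cognate, not a loan.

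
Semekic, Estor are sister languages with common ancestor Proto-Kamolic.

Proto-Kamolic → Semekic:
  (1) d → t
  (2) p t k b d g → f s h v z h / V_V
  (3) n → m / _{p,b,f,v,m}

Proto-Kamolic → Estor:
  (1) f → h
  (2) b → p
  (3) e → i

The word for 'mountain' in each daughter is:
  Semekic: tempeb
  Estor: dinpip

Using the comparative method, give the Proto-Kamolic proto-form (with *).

*denpeb

Position 1: Semekic has t, Estor has d. Estor preserves d here (none of its changes turn any other segment into d), so the proto-segment is *d.
Position 5: Semekic has e, Estor has i. Semekic preserves e here (none of its changes turn any other segment into e), so the proto-segment is *e.
Continuing position by position gives *denpeb; check it forward:
Semekic: start from *denpeb.
  rule 1 (unconditioned shift): denpeb → tenpeb
  rule 2: no change — tenpeb
  rule 3 (nasal place assimilation): tenpeb → tempeb
  ⇒ Semekic tempeb
Estor: start from *denpeb.
  rule 1: no change — denpeb
  rule 2 (unconditioned shift): denpeb → denpep
  rule 3 (vowel merger): denpep → dinpip
  ⇒ Estor dinpip
No other proto-form is consistent with every reflex, so the reconstruction is *denpeb.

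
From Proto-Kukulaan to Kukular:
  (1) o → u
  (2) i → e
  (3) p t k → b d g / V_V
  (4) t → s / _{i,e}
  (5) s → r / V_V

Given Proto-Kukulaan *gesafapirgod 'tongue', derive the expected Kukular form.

gerafabergud

Kukular: *gesafapirgod
  gesafapirgod → gesafapirgud   [vowel merger]
  gesafapirgud → gesafapergud   [vowel merger]
  gesafapergud → gesafabergud   [intervocalic voicing]
  gesafabergud (rule 4 does not apply)
  gesafabergud → gerafabergud   [rhotacism]
  giving Kukular gerafabergud.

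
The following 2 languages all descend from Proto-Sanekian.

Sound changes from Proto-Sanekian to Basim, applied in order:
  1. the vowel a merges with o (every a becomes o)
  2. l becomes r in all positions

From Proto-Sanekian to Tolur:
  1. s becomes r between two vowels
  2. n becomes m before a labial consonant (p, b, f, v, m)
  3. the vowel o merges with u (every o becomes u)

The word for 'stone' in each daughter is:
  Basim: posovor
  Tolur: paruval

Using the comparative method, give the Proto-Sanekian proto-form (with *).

Position 6: Basim has o, Tolur has a. Tolur preserves a here (none of its changes turn any other segment into a), so the proto-segment is *a.
Position 2: Basim has o, Tolur has a. Tolur preserves a here (none of its changes turn any other segment into a), so the proto-segment is *a.
Position 3: Basim has s, Tolur has r. Basim preserves s here (none of its changes turn any other segment into s), so the proto-segment is *s.
Verify the candidate proto-form against each daughter:
Basim: *pasoval > posovol > posovor  (by vowel merger, unconditioned shift)
Tolur: start from *pasoval.
  rule 1 (rhotacism): pasoval → paroval
  rule 2: no change — paroval
  rule 3 (vowel merger): paroval → paruval
  ⇒ Tolur paruval
Only *pasoval yields all of Basim posovor, Tolur paruval.

*pasoval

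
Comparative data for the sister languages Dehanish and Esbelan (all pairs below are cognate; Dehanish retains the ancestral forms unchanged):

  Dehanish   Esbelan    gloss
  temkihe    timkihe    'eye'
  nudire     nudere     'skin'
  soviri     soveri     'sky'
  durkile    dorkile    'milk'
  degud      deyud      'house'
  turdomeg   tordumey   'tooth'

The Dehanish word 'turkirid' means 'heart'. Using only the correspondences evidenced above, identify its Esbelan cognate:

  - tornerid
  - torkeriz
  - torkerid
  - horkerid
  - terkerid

torkerid

durkile ~ dorkile, turdomeg ~ tordumey — Dehanish u corresponds to Esbelan o after a consonant, before r.
nudire ~ nudere, soviri ~ soveri — Dehanish i corresponds to Esbelan e after a consonant, before r.
Applying these to Dehanish 'turkirid':
  turkirid → torkirid   (u→o after a consonant, before r)
  torkirid → torkerid   (i→e after a consonant, before r)
So the Esbelan cognate is 'torkerid'.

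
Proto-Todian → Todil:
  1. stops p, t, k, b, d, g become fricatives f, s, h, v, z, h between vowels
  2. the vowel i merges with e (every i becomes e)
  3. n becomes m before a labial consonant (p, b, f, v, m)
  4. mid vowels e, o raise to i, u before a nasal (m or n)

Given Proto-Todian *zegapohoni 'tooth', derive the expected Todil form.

zehafohune

Todil: *zegapohoni > zehafohoni > zehafohone > zehafohune  (by intervocalic lenition, vowel merger, pre-nasal raising)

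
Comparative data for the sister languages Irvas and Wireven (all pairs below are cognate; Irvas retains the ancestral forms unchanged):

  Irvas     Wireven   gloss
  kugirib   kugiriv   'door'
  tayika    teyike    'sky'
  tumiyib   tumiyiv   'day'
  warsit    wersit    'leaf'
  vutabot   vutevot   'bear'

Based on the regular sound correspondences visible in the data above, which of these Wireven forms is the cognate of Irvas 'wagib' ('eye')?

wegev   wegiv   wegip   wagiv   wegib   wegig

wegiv

tayika ~ teyike — Irvas a corresponds to Wireven e after a consonant, before a consonant other than r, m, n, p, b, f, v.
kugirib ~ kugiriv, tumiyib ~ tumiyiv — Irvas b corresponds to Wireven v word-finally.
Applying these to Irvas 'wagib':
  wagib → wegib   (a→e after a consonant, before a consonant other than r, m, n, p, b, f, v)
  wegib → wegiv   (b→v word-finally)
So the Wireven cognate is 'wegiv'.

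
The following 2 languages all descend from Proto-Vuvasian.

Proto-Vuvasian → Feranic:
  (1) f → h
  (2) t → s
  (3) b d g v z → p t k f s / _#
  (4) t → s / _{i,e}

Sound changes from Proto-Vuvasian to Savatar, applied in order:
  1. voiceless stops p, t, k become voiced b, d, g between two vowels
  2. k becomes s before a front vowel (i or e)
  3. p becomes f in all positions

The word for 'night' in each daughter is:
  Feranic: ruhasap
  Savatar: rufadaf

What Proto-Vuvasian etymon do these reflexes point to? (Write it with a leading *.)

Position 3: Feranic has h, Savatar has f. Taking the neighbouring segments as reconstructed: Feranic h could go back to *f or *h; Savatar f can only go back to *f — the one source consistent with every daughter is *f.
Position 7: Feranic has p, Savatar has f. Taking the neighbouring segments as reconstructed: Feranic p could go back to *p or *b; Savatar f could go back to *p or *f — the one source consistent with every daughter is *p.
Position 5: Feranic has s, Savatar has d. Taking the neighbouring segments as reconstructed: Feranic s could go back to *t or *s; Savatar d could go back to *t or *d — the one source consistent with every daughter is *t.
The remaining positions agree across the daughters. Check the candidate against every language:
Feranic: *rufatap > ruhatap > ruhasap  (by unconditioned shift, unconditioned shift)
Savatar: *rufatap > rufadap > rufadaf  (by intervocalic voicing, unconditioned shift)
*rufatap is the unique common source.

*rufatap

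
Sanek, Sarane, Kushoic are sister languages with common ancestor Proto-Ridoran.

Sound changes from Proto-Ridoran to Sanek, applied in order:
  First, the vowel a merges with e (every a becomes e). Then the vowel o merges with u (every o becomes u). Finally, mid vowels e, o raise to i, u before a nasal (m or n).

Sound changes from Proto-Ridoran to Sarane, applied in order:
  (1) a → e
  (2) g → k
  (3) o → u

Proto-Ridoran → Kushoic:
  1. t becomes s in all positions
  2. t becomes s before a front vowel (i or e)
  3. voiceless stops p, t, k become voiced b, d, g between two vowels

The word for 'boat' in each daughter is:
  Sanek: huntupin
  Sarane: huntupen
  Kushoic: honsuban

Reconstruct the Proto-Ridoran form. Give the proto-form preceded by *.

*hontupan

Position 6: Sanek has p, Sarane has p, Kushoic has b. Sanek preserves p here (none of its changes turn any other segment into p), so the proto-segment is *p.
Position 2: Sanek has u, Sarane has u, Kushoic has o. Kushoic preserves o here (none of its changes turn any other segment into o), so the proto-segment is *o.
Verify the candidate proto-form against each daughter:
Sanek: *hontupan
  hontupan → hontupen   [vowel merger]
  hontupen → huntupen   [vowel merger]
  huntupen → huntupin   [pre-nasal raising]
  giving Sanek huntupin.
Sarane: start from *hontupan.
  rule 1 (vowel merger): hontupan → hontupen
  rule 2: no change — hontupen
  rule 3 (vowel merger): hontupen → huntupen
  ⇒ Sarane huntupen
Kushoic: *hontupan > honsupan > honsuban  (by unconditioned shift, intervocalic voicing)
Only *hontupan yields all of Sanek huntupin, Sarane huntupen, Kushoic honsuban.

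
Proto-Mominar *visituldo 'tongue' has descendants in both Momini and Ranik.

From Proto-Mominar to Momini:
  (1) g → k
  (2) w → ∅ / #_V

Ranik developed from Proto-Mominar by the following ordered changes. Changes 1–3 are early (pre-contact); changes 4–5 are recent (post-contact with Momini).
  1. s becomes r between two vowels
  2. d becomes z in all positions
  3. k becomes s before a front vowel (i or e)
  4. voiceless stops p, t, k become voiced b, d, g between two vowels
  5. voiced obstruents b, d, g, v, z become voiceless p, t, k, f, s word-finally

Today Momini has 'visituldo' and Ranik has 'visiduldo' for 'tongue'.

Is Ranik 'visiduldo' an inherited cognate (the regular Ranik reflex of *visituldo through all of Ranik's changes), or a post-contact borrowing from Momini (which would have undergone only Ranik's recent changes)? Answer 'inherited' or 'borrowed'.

borrowed

If inherited, *visituldo would pass through all of Ranik's changes:
Ranik: *visituldo > virituldo > viritulzo > viridulzo  (by rhotacism, unconditioned shift, intervocalic voicing)
If borrowed from Momini 'visituldo' after the early changes, it would undergo only the recent ones:
  rule 4 (intervocalic voicing): visituldo → visiduldo
  rule 5 (final devoicing): no change (visiduldo)
  ⇒ as a loan: visiduldo
Ranik 'visiduldo' matches the loan outcome 'visiduldo', not the inherited 'viridulzo' — it skipped the early Ranik changes, so it was borrowed from Momini.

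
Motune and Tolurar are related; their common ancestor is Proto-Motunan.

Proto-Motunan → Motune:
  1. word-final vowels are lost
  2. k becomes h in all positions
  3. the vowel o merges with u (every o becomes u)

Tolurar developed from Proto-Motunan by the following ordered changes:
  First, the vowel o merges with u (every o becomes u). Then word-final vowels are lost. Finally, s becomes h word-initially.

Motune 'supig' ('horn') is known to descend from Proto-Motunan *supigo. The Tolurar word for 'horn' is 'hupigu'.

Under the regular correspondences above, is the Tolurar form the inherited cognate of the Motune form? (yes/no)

no

Derive the expected Tolurar reflex of *supigo:
Tolurar: *supigo
  supigo → supigu   [vowel merger]
  supigu → supig   [apocope]
  supig → hupig   [debuccalisation]
  giving Tolurar hupig.
The regular Tolurar reflex would be 'hupig', but the attested form is 'hupigu'. The correspondence is irregular, so they are not cognates (the Tolurar form has a different source).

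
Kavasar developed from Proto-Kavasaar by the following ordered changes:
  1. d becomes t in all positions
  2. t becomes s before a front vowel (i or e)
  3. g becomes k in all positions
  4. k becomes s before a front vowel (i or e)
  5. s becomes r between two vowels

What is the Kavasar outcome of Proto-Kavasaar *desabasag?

Kavasar: *desabasag
  desabasag → tesabasag   [unconditioned shift]
  tesabasag → sesabasag   [palatalisation]
  sesabasag → sesabasak   [unconditioned shift]
  sesabasak (rule 4 does not apply)
  sesabasak → serabarak   [rhotacism]
  giving Kavasar serabarak.

serabarak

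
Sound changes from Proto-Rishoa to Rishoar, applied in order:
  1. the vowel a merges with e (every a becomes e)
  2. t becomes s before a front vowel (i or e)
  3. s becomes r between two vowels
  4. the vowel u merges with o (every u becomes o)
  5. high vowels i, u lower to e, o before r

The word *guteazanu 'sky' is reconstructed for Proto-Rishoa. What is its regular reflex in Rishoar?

goreezeno

Rishoar: *guteazanu > guteezenu > guseezenu > gureezenu > goreezeno  (by vowel merger, palatalisation, rhotacism, vowel merger)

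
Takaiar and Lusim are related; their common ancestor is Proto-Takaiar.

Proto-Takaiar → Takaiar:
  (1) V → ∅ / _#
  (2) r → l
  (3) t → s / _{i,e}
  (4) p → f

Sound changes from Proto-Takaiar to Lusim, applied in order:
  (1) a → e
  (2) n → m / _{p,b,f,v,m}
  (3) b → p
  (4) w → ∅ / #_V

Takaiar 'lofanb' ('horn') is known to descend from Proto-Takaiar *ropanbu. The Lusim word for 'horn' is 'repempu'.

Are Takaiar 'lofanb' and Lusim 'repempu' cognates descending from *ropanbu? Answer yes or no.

Derive the expected Lusim reflex of *ropanbu:
Lusim: *ropanbu > ropenbu > ropembu > ropempu  (by vowel merger, nasal place assimilation, unconditioned shift)
The regular Lusim reflex would be 'ropempu', but the attested form is 'repempu'. The correspondence is irregular, so they are not cognates (the Lusim form has a different source).

no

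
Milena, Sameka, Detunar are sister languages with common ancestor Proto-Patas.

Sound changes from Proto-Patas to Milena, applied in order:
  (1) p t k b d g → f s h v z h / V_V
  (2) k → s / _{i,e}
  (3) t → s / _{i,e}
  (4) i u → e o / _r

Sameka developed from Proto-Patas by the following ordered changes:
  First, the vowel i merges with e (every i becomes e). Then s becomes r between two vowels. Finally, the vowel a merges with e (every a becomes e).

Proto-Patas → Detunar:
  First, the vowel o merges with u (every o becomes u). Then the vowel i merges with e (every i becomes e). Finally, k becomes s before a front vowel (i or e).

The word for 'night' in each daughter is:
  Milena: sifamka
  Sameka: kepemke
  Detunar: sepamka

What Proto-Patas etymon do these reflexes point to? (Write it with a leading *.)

Position 4: Milena has a, Sameka has e, Detunar has a. Milena preserves a here (none of its changes turn any other segment into a), so the proto-segment is *a.
Position 7: Milena has a, Sameka has e, Detunar has a. Milena preserves a here (none of its changes turn any other segment into a), so the proto-segment is *a.
Position 1: Milena has s, Sameka has k, Detunar has s. Sameka preserves k here (none of its changes turn any other segment into k), so the proto-segment is *k.
Continuing position by position gives *kipamka; check it forward:
Milena: start from *kipamka.
  rule 1 (intervocalic lenition): kipamka → kifamka
  rule 2 (palatalisation): kifamka → sifamka
  rule 3: no change — sifamka
  rule 4: no change — sifamka
  ⇒ Milena sifamka
Sameka: *kipamka > kepamka > kepemke  (by vowel merger, vowel merger)
Detunar: *kipamka > kepamka > sepamka  (by vowel merger, palatalisation)
*kipamka is the unique common source.

*kipamka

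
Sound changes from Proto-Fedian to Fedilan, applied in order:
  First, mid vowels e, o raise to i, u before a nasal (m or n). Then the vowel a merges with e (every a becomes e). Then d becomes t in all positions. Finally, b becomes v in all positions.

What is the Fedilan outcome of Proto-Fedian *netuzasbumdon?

Fedilan: *netuzasbumdon > netuzasbumdun > netuzesbumdun > netuzesbumtun > netuzesvumtun  (by pre-nasal raising, vowel merger, unconditioned shift, unconditioned shift)

netuzesvumtun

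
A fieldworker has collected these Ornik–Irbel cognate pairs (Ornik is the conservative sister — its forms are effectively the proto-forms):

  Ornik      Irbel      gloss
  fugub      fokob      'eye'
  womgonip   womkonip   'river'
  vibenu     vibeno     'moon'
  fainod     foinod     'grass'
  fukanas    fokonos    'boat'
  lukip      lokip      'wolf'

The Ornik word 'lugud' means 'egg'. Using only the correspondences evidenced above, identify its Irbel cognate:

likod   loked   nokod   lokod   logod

fugub ~ fokob, fukanas ~ fokonos — Ornik u corresponds to Irbel o after a consonant, before a consonant other than r, m, n, p, b, f, v.
fugub ~ fokob — Ornik g corresponds to Irbel k between vowels (before a back vowel).
Applying these to Ornik 'lugud':
  lugud → logud   (u→o after a consonant, before a consonant other than r, m, n, p, b, f, v)
  logud → lokud   (g→k between vowels (before a back vowel))
  lokud → lokod   (u→o after a consonant, before a consonant other than r, m, n, p, b, f, v)
So the Irbel cognate is 'lokod'.

lokod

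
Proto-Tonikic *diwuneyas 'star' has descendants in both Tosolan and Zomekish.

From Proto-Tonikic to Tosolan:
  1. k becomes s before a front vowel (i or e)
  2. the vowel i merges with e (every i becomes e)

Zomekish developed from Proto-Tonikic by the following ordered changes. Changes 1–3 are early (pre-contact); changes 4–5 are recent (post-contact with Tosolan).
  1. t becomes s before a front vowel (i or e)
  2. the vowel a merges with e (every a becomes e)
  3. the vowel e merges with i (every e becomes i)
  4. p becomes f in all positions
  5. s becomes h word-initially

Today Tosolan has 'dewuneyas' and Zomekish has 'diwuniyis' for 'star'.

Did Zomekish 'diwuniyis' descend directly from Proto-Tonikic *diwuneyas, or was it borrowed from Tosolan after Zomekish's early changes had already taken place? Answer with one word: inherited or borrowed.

inherited

If inherited, *diwuneyas would pass through all of Zomekish's changes:
Zomekish: *diwuneyas
  diwuneyas (rule 1 does not apply)
  diwuneyas → diwuneyes   [vowel merger]
  diwuneyes → diwuniyis   [vowel merger]
  diwuniyis (rule 4 does not apply)
  diwuniyis (rule 5 does not apply)
  giving Zomekish diwuniyis.
If borrowed from Tosolan 'dewuneyas' after the early changes, it would undergo only the recent ones:
  rule 4 (unconditioned shift): no change (dewuneyas)
  rule 5 (debuccalisation): no change (dewuneyas)
  ⇒ as a loan: dewuneyas
Zomekish 'diwuniyis' matches the inherited outcome exactly, so it is an inherited cognate, not a loan.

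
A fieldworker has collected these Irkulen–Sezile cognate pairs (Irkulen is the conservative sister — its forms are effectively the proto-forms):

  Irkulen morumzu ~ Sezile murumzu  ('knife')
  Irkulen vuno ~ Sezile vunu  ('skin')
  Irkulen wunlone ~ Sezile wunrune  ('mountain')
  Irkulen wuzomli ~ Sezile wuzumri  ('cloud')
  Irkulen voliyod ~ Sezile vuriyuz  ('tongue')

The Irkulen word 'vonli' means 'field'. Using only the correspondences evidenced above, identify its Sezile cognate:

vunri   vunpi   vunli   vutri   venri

wunlone ~ wunrune — Irkulen o corresponds to Sezile u after a consonant, before a nasal.
wuzomli ~ wuzumri — Irkulen l corresponds to Sezile r after a consonant, before a front vowel.
Applying these to Irkulen 'vonli':
  vonli → vunli   (o→u after a consonant, before a nasal)
  vunli → vunri   (l→r after a consonant, before a front vowel)
So the Sezile cognate is 'vunri'.

vunri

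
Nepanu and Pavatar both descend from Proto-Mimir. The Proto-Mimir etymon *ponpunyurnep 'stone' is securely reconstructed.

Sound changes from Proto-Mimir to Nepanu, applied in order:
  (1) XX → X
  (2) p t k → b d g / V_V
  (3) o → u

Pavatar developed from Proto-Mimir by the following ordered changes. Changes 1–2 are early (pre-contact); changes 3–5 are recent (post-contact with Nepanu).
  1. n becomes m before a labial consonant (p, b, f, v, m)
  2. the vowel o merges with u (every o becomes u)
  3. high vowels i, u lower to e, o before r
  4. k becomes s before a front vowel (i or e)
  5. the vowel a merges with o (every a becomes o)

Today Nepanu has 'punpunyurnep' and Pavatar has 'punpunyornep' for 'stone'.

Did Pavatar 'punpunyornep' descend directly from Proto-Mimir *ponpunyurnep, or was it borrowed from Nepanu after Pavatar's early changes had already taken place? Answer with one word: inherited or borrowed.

borrowed

If inherited, *ponpunyurnep would pass through all of Pavatar's changes:
Pavatar: *ponpunyurnep > pompunyurnep > pumpunyurnep > pumpunyornep  (by nasal place assimilation, vowel merger, pre-rhotic lowering)
If borrowed from Nepanu 'punpunyurnep' after the early changes, it would undergo only the recent ones:
  rule 3 (pre-rhotic lowering): punpunyurnep → punpunyornep
  rule 4 (palatalisation): no change (punpunyornep)
  rule 5 (vowel merger): no change (punpunyornep)
  ⇒ as a loan: punpunyornep
Pavatar 'punpunyornep' matches the loan outcome 'punpunyornep', not the inherited 'pumpunyornep' — it skipped the early Pavatar changes, so it was borrowed from Nepanu.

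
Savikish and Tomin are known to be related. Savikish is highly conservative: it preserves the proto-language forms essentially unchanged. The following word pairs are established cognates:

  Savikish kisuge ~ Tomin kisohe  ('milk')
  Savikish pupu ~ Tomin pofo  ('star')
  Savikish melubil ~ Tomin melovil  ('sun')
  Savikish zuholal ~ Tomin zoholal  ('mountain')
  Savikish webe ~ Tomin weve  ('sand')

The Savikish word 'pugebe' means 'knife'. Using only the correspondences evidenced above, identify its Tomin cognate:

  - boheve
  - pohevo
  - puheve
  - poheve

kisuge ~ kisohe, zuholal ~ zoholal — Savikish u corresponds to Tomin o after a consonant, before a consonant other than r, m, n, p, b, f, v.
kisuge ~ kisohe — Savikish g corresponds to Tomin h between vowels (before a front vowel).
webe ~ weve — Savikish b corresponds to Tomin v between vowels (before a front vowel).
Applying these to Savikish 'pugebe':
  pugebe → pogebe   (u→o after a consonant, before a consonant other than r, m, n, p, b, f, v)
  pogebe → pohebe   (g→h between vowels (before a front vowel))
  pohebe → poheve   (b→v between vowels (before a front vowel))
So the Tomin cognate is 'poheve'.

poheve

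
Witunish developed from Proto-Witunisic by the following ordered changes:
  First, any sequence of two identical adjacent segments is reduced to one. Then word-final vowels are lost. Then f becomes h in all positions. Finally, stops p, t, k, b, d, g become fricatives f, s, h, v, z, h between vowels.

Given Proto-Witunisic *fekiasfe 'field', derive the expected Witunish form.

Witunish: start from *fekiasfe.
  rule 1: no change — fekiasfe
  rule 2 (apocope): fekiasfe → fekiasf
  rule 3 (unconditioned shift): fekiasf → hekiash
  rule 4 (intervocalic lenition): hekiash → hehiash
  ⇒ Witunish hehiash

hehiash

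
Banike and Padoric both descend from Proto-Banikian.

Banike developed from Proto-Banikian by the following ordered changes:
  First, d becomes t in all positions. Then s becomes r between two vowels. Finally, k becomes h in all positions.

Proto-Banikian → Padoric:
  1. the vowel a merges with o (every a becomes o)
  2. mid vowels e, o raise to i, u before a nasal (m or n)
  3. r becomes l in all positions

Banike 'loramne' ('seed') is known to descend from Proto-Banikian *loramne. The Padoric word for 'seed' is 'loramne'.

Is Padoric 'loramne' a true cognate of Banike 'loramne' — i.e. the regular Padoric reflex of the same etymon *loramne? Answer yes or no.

Derive the expected Padoric reflex of *loramne:
Padoric: start from *loramne.
  rule 1 (vowel merger): loramne → loromne
  rule 2 (pre-nasal raising): loromne → lorumne
  rule 3 (unconditioned shift): lorumne → lolumne
  ⇒ Padoric lolumne
The regular Padoric reflex would be 'lolumne', but the attested form is 'loramne'. The correspondence is irregular, so they are not cognates (the Padoric form has a different source).

no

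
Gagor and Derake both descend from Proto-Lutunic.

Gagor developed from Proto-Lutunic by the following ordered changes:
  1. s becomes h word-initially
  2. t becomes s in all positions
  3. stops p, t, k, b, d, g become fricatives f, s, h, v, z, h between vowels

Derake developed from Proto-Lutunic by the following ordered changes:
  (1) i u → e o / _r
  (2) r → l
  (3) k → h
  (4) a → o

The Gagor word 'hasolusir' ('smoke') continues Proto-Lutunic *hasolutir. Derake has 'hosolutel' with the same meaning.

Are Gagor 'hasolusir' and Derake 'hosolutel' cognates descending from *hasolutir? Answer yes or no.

yes

Derive the expected Derake reflex of *hasolutir:
Derake: start from *hasolutir.
  rule 1 (pre-rhotic lowering): hasolutir → hasoluter
  rule 2 (unconditioned shift): hasoluter → hasolutel
  rule 3: no change — hasolutel
  rule 4 (vowel merger): hasolutel → hosolutel
  ⇒ Derake hosolutel
Derake 'hosolutel' matches the regular reflex exactly, so the pair is cognate.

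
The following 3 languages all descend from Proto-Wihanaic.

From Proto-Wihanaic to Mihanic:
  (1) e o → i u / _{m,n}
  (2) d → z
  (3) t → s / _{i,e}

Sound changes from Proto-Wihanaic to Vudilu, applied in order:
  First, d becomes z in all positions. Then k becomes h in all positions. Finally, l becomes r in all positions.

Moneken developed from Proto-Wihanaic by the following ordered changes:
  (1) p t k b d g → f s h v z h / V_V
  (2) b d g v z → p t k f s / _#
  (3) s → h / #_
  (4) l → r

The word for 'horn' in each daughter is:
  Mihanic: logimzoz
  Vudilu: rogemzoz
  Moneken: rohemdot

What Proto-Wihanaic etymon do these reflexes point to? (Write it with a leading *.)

*logemdod

Position 6: Mihanic has z, Vudilu has z, Moneken has d. Moneken preserves d here (none of its changes turn any other segment into d), so the proto-segment is *d.
Position 1: Mihanic has l, Vudilu has r, Moneken has r. Mihanic preserves l here (none of its changes turn any other segment into l), so the proto-segment is *l.
Position 8: Mihanic has z, Vudilu has z, Moneken has t. Taking the neighbouring segments as reconstructed: Mihanic z could go back to *d or *z; Vudilu z could go back to *d or *z; Moneken t could go back to *t or *d — the one source consistent with every daughter is *d.
Verify the candidate proto-form against each daughter:
Mihanic: *logemdod
  logemdod → logimdod   [pre-nasal raising]
  logimdod → logimzoz   [unconditioned shift]
  logimzoz (rule 3 does not apply)
  giving Mihanic logimzoz.
Vudilu: start from *logemdod.
  rule 1 (unconditioned shift): logemdod → logemzoz
  rule 2: no change — logemzoz
  rule 3 (unconditioned shift): logemzoz → rogemzoz
  ⇒ Vudilu rogemzoz
Moneken: start from *logemdod.
  rule 1 (intervocalic lenition): logemdod → lohemdod
  rule 2 (final devoicing): lohemdod → lohemdot
  rule 3: no change — lohemdot
  rule 4 (unconditioned shift): lohemdot → rohemdot
  ⇒ Moneken rohemdot
No other proto-form is consistent with every reflex, so the reconstruction is *logemdod.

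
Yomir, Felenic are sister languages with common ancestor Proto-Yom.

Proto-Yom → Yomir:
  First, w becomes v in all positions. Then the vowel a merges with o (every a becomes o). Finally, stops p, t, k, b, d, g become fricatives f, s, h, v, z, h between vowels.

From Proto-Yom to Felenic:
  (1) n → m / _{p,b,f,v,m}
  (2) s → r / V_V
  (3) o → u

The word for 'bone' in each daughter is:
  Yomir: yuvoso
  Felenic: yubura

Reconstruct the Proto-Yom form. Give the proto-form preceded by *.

Position 4: Yomir has o, Felenic has u. Taking the neighbouring segments as reconstructed: Yomir o could go back to *a or *o; Felenic u could go back to *o or *u — the one source consistent with every daughter is *o.
Position 6: Yomir has o, Felenic has a. Felenic preserves a here (none of its changes turn any other segment into a), so the proto-segment is *a.
Continuing position by position gives *yubosa; check it forward:
Yomir: *yubosa > yuboso > yuvoso  (by vowel merger, intervocalic lenition)
Felenic: *yubosa > yubora > yubura  (by rhotacism, vowel merger)
*yubosa is the unique common source.

*yubosa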